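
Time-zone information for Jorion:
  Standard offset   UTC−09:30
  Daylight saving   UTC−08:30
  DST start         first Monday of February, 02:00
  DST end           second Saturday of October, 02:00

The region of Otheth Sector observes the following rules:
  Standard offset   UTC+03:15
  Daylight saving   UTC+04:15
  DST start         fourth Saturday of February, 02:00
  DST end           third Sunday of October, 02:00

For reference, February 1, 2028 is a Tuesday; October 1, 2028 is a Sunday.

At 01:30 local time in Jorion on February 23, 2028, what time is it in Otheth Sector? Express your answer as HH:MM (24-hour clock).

1 February 2028 is a Tuesday, so the first Monday is February 7.
1 October 2028 is a Sunday, so the first Saturday is October 7 and the second is October 14.
February 23, 2028 lies within the daylight-saving period (7 February – 14 October), so Jorion is on daylight time, UTC−08:30.
01:30 Jorion + 8h30m = 10:00 UTC.
1 February 2028 is a Tuesday, so the first Saturday is February 5 and the fourth is February 26.
1 October 2028 is a Sunday, so the first Sunday is October 1 and the third is October 15.
At the standard offset (UTC+03:15), 10:00 UTC + 3h15m = 13:15 Otheth Sector standard time.
Daylight saving runs 26 February – 15 October; the standard-time date in Otheth Sector, February 23, 2028, is outside that window, so Otheth Sector is on standard time at UTC+03:15.
10:00 UTC + 3h15m = 13:15 Otheth Sector.

13:15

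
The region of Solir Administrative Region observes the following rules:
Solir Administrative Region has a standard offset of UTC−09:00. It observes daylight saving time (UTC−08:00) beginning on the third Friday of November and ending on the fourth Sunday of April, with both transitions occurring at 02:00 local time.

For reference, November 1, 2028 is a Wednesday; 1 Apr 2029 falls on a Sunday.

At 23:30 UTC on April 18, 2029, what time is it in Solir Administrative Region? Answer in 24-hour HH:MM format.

15:30

1 November 2028 is a Wednesday, so the first Friday is November 3 and the third is November 17.
1 April 2029 is a Sunday, so the first Sunday is April 1 and the fourth is April 22.
At the standard offset (UTC−09:00), 23:30 UTC − 9h = 14:30 Solir Administrative Region standard time.
The standard-time date in Solir Administrative Region, April 18, 2029, lies within the daylight-saving period (17 November 2028 – 22 April 2029), so Solir Administrative Region is on daylight time, UTC−08:00.
23:30 UTC − 8h = 15:30 local.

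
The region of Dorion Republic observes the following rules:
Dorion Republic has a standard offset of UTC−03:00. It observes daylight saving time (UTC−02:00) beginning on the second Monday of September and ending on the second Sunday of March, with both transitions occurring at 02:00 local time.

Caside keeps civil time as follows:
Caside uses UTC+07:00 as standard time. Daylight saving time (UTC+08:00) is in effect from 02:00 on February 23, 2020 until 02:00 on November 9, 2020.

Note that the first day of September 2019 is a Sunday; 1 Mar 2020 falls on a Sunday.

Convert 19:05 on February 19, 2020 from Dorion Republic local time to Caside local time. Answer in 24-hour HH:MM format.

1 September 2019 is a Sunday, so the first Monday is September 2 and the second is September 9.
1 March 2020 is a Sunday, so the first Sunday is March 1 and the second is March 8.
February 19, 2020 falls between 9 September 2019 and 8 March 2020, so daylight saving is in effect and Dorion Republic is at UTC−02:00.
19:05 Dorion Republic + 2h = 21:05 UTC.
At the standard offset (UTC+07:00), 21:05 UTC + 7h = 04:05 Caside standard time (rolling into the next day, 20 February 2020).
The standard-time date in Caside, February 20, 2020, does not fall between 23 February and 9 November, so daylight saving is not in effect and Caside is at UTC+07:00.
21:05 UTC + 7h = 04:05 Caside (rolling into the next day, 20 February 2020).

04:05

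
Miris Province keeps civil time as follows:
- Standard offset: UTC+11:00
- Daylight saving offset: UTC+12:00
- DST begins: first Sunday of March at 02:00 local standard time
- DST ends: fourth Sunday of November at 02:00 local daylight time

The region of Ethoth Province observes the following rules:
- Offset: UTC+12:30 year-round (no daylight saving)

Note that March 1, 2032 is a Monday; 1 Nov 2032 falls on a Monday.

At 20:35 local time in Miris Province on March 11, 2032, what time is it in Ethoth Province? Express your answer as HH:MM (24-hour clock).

1 March 2032 is a Monday, so the first Sunday is March 7.
1 November 2032 is a Monday, so the first Sunday is November 7 and the fourth is November 28.
March 11, 2032 falls between 7 March and 28 November, so daylight saving is in effect and Miris Province is at UTC+12:00.
20:35 Miris Province − 12h = 08:35 UTC.
Ethoth Province stays on UTC+12:30 all year.
08:35 UTC + 12h30m = 21:05 Ethoth Province.

21:05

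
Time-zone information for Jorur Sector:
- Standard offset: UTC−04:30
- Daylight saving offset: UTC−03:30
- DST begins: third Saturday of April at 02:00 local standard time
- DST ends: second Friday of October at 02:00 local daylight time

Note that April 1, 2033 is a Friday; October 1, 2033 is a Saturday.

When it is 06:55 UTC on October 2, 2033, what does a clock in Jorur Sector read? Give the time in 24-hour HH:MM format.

1 April 2033 is a Friday, so the first Saturday is April 2 and the third is April 16.
1 October 2033 is a Saturday, so the first Friday is October 7 and the second is October 14.
At the standard offset (UTC−04:30), 06:55 UTC − 4h30m = 02:25 Jorur Sector standard time.
The standard-time date in Jorur Sector, October 2, 2033, falls between 16 April and 14 October, so daylight saving is in effect and Jorur Sector is at UTC−03:30.
06:55 UTC − 3h30m = 03:25 local.

03:25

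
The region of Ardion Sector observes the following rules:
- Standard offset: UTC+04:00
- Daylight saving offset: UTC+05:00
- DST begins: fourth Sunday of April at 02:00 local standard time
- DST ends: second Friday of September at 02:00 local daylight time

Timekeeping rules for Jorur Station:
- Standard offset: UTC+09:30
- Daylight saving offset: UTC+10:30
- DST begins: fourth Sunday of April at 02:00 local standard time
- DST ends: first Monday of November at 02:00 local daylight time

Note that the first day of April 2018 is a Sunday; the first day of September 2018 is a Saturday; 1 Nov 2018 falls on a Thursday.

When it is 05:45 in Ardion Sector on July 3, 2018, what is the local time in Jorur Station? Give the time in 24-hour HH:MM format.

11:15

1 April 2018 is a Sunday, so the first Sunday is April 1 and the fourth is April 22.
1 September 2018 is a Saturday, so the first Friday is September 7 and the second is September 14.
July 3, 2018 falls between 22 April and 14 September, so daylight saving is in effect and Ardion Sector is at UTC+05:00.
05:45 Ardion Sector − 5h = 00:45 UTC.
1 April 2018 is a Sunday, so the first Sunday is April 1 and the fourth is April 22.
1 November 2018 is a Thursday, so the first Monday is November 5.
At the standard offset (UTC+09:30), 00:45 UTC + 9h30m = 10:15 Jorur Station standard time.
The standard-time date in Jorur Station, July 3, 2018, falls between 22 April and 5 November, so daylight saving is in effect and Jorur Station is at UTC+10:30.
00:45 UTC + 10h30m = 11:15 Jorur Station.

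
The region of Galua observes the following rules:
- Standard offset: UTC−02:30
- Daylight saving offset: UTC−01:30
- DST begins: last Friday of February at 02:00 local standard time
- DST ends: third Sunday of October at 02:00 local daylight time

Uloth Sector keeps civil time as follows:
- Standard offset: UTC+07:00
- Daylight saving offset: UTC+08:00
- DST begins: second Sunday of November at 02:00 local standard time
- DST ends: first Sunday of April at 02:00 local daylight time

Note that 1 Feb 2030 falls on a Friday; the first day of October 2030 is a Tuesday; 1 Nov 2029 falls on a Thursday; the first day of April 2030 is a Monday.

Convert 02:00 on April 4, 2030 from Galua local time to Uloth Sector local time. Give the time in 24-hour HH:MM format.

11:30

1 February 2030 is a Friday, so Fridays fall on 1, 8, 15, 22; the last is February 22.
1 October 2030 is a Tuesday, so the first Sunday is October 6 and the third is October 20.
Daylight saving runs 22 February – 20 October; April 4, 2030 is inside that window, so Galua is at UTC−01:30.
02:00 Galua + 1h30m = 03:30 UTC.
1 November 2029 is a Thursday, so the first Sunday is November 4 and the second is November 11.
1 April 2030 is a Monday, so the first Sunday is April 7.
At the standard offset (UTC+07:00), 03:30 UTC + 7h = 10:30 Uloth Sector standard time.
Daylight saving runs 11 November 2029 – 7 April 2030; the standard-time date in Uloth Sector, April 4, 2030, is inside that window, so Uloth Sector is at UTC+08:00.
03:30 UTC + 8h = 11:30 Uloth Sector.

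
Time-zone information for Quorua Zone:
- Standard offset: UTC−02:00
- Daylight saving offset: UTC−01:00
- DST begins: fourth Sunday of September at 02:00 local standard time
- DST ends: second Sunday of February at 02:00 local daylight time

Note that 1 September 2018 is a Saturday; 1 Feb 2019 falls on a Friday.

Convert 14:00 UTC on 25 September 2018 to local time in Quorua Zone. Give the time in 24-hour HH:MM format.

1 September 2018 is a Saturday, so the first Sunday is September 2 and the fourth is September 23.
1 February 2019 is a Friday, so the first Sunday is February 3 and the second is February 10.
At the standard offset (UTC−02:00), 14:00 UTC − 2h = 12:00 Quorua Zone standard time.
Daylight saving runs 23 September 2018 – 10 February 2019; the standard-time date in Quorua Zone, 25 September 2018, is inside that window, so Quorua Zone is at UTC−01:00.
14:00 UTC − 1h = 13:00 local.

13:00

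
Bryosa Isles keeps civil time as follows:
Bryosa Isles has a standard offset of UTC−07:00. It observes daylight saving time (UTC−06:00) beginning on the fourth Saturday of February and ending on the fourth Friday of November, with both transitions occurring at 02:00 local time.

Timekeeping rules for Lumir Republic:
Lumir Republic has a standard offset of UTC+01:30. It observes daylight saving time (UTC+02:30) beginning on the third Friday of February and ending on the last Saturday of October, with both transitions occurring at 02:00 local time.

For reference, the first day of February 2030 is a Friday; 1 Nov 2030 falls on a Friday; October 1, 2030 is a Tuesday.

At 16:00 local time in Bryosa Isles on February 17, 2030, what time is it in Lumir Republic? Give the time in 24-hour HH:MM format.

1 February 2030 is a Friday, so the first Saturday is February 2 and the fourth is February 23.
1 November 2030 is a Friday, so the first Friday is November 1 and the fourth is November 22.
February 17, 2030 does not fall between 23 February and 22 November, so daylight saving is not in effect and Bryosa Isles is at UTC−07:00.
16:00 Bryosa Isles + 7h = 23:00 UTC.
1 February 2030 is a Friday, so the first Friday is February 1 and the third is February 15.
1 October 2030 is a Tuesday, so Saturdays fall on 5, 12, 19, 26; the last is October 26.
At the standard offset (UTC+01:30), 23:00 UTC + 1h30m = 00:30 Lumir Republic standard time (rolling into the next day, 18 February 2030).
Daylight saving runs 15 February – 26 October; the standard-time date in Lumir Republic, February 18, 2030, is inside that window, so Lumir Republic is at UTC+02:30.
23:00 UTC + 2h30m = 01:30 Lumir Republic (rolling into the next day, 18 February 2030).

01:30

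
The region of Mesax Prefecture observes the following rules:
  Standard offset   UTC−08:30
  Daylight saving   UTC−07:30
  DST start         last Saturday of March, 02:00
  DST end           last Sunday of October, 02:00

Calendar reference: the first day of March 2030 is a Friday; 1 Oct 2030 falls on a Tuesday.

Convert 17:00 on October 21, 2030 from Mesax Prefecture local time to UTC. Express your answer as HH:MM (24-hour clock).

1 March 2030 is a Friday, so Saturdays fall on 2, 9, 16, 23, 30; the last is March 30.
1 October 2030 is a Tuesday, so Sundays fall on 6, 13, 20, 27; the last is October 27.
October 21, 2030 lies within the daylight-saving period (30 March – 27 October), so Mesax Prefecture is on daylight time, UTC−07:30.
17:00 local + 7h30m = 00:30 UTC (rolling into the next day, 22 October 2030).

00:30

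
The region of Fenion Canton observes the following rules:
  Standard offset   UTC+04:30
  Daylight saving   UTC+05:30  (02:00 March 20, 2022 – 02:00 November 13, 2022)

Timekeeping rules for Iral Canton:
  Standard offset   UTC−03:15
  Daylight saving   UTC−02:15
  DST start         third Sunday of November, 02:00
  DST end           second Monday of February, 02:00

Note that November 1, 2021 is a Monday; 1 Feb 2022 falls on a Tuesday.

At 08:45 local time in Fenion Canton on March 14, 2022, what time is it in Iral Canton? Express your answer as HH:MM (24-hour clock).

Daylight saving runs 20 March – 13 November; March 14, 2022 is outside that window, so Fenion Canton is on standard time at UTC+04:30.
08:45 Fenion Canton − 4h30m = 04:15 UTC.
1 November 2021 is a Monday, so the first Sunday is November 7 and the third is November 21.
1 February 2022 is a Tuesday, so the first Monday is February 7 and the second is February 14.
At the standard offset (UTC−03:15), 04:15 UTC − 3h15m = 01:00 Iral Canton standard time.
The standard-time date in Iral Canton, March 14, 2022, is outside the daylight-saving period (21 November 2021 – 14 February 2022), so Iral Canton is on standard time, UTC−03:15.
04:15 UTC − 3h15m = 01:00 Iral Canton.

01:00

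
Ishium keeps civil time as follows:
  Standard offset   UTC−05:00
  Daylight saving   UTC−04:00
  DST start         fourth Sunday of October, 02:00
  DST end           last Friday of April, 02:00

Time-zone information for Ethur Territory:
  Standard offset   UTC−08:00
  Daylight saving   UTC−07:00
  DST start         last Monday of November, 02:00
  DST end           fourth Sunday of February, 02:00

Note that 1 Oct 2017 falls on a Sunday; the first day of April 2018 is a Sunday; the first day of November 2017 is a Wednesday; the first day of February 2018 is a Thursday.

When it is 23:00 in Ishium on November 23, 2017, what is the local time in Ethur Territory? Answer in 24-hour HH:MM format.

1 October 2017 is a Sunday, so the first Sunday is October 1 and the fourth is October 22.
1 April 2018 is a Sunday, so Fridays fall on 6, 13, 20, 27; the last is April 27.
Daylight saving runs 22 October 2017 – 27 April 2018; November 23, 2017 is inside that window, so Ishium is at UTC−04:00.
23:00 Ishium + 4h = 03:00 UTC (rolling into the next day, 24 November 2017).
1 November 2017 is a Wednesday, so Mondays fall on 6, 13, 20, 27; the last is November 27.
1 February 2018 is a Thursday, so the first Sunday is February 4 and the fourth is February 25.
At the standard offset (UTC−08:00), 03:00 UTC − 8h = 19:00 Ethur Territory standard time (rolling into the previous day, 23 November 2017).
The standard-time date in Ethur Territory, November 23, 2017, does not fall between 27 November 2017 and 25 February 2018, so daylight saving is not in effect and Ethur Territory is at UTC−08:00.
03:00 UTC − 8h = 19:00 Ethur Territory (rolling into the previous day, 23 November 2017).

19:00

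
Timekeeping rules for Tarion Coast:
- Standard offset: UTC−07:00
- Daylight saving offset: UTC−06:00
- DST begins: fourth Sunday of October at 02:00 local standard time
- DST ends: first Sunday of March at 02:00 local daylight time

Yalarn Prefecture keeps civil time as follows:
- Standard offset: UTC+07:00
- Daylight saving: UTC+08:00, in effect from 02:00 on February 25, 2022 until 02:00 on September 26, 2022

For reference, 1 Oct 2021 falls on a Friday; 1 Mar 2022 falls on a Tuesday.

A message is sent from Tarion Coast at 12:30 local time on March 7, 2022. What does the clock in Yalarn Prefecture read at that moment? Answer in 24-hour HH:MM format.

1 October 2021 is a Friday, so the first Sunday is October 3 and the fourth is October 24.
1 March 2022 is a Tuesday, so the first Sunday is March 6.
Daylight saving runs 24 October 2021 – 6 March 2022; March 7, 2022 is outside that window, so Tarion Coast is on standard time at UTC−07:00.
12:30 Tarion Coast + 7h = 19:30 UTC.
At the standard offset (UTC+07:00), 19:30 UTC + 7h = 02:30 Yalarn Prefecture standard time (rolling into the next day, 8 March 2022).
The standard-time date in Yalarn Prefecture, March 8, 2022, falls between 25 February and 26 September, so daylight saving is in effect and Yalarn Prefecture is at UTC+08:00.
19:30 UTC + 8h = 03:30 Yalarn Prefecture (rolling into the next day, 8 March 2022).

03:30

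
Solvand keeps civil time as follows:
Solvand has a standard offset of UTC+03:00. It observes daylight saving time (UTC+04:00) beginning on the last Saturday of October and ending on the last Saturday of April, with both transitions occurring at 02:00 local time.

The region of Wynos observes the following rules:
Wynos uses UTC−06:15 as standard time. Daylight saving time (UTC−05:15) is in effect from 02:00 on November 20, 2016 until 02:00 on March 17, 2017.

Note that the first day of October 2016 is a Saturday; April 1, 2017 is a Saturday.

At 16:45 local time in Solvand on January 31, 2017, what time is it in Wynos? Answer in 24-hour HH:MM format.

07:30

1 October 2016 is a Saturday, so Saturdays fall on 1, 8, 15, 22, 29; the last is October 29.
1 April 2017 is a Saturday, so Saturdays fall on 1, 8, 15, 22, 29; the last is April 29.
Daylight saving runs 29 October 2016 – 29 April 2017; January 31, 2017 is inside that window, so Solvand is at UTC+04:00.
16:45 Solvand − 4h = 12:45 UTC.
At the standard offset (UTC−06:15), 12:45 UTC − 6h15m = 06:30 Wynos standard time.
The standard-time date in Wynos, January 31, 2017, falls between 20 November 2016 and 17 March 2017, so daylight saving is in effect and Wynos is at UTC−05:15.
12:45 UTC − 5h15m = 07:30 Wynos.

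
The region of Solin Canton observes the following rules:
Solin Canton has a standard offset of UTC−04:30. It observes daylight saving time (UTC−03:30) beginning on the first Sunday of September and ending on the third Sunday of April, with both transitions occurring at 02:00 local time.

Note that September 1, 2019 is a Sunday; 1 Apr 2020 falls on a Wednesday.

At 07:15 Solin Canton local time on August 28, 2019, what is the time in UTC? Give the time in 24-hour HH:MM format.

1 September 2019 is a Sunday, so the first Sunday is September 1.
1 April 2020 is a Wednesday, so the first Sunday is April 5 and the third is April 19.
August 28, 2019 does not fall between 1 September 2019 and 19 April 2020, so daylight saving is not in effect and Solin Canton is at UTC−04:30.
07:15 local + 4h30m = 11:45 UTC.

11:45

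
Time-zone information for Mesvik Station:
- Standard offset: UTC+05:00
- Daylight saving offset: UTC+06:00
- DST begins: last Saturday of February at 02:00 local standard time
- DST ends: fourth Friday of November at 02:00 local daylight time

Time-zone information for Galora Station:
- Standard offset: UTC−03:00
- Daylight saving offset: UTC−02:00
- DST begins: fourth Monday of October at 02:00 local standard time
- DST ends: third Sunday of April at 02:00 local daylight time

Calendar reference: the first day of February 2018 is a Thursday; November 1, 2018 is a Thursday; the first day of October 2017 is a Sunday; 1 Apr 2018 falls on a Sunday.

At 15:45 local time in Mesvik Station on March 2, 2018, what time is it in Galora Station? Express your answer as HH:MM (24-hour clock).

07:45

1 February 2018 is a Thursday, so Saturdays fall on 3, 10, 17, 24; the last is February 24.
1 November 2018 is a Thursday, so the first Friday is November 2 and the fourth is November 23.
Daylight saving runs 24 February – 23 November; March 2, 2018 is inside that window, so Mesvik Station is at UTC+06:00.
15:45 Mesvik Station − 6h = 09:45 UTC.
1 October 2017 is a Sunday, so the first Monday is October 2 and the fourth is October 23.
1 April 2018 is a Sunday, so the first Sunday is April 1 and the third is April 15.
At the standard offset (UTC−03:00), 09:45 UTC − 3h = 06:45 Galora Station standard time.
The standard-time date in Galora Station, March 2, 2018, falls between 23 October 2017 and 15 April 2018, so daylight saving is in effect and Galora Station is at UTC−02:00.
09:45 UTC − 2h = 07:45 Galora Station.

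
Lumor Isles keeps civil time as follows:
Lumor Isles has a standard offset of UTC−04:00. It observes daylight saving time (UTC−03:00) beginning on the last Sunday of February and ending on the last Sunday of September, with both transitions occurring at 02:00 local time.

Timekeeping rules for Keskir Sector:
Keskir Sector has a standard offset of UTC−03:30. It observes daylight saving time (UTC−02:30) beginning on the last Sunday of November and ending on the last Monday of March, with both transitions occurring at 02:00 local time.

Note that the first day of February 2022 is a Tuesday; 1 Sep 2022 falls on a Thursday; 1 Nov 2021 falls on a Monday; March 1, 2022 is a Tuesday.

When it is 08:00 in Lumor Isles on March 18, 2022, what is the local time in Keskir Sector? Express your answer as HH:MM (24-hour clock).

1 February 2022 is a Tuesday, so Sundays fall on 6, 13, 20, 27; the last is February 27.
1 September 2022 is a Thursday, so Sundays fall on 4, 11, 18, 25; the last is September 25.
March 18, 2022 lies within the daylight-saving period (27 February – 25 September), so Lumor Isles is on daylight time, UTC−03:00.
08:00 Lumor Isles + 3h = 11:00 UTC.
1 November 2021 is a Monday, so Sundays fall on 7, 14, 21, 28; the last is November 28.
1 March 2022 is a Tuesday, so Mondays fall on 7, 14, 21, 28; the last is March 28.
At the standard offset (UTC−03:30), 11:00 UTC − 3h30m = 07:30 Keskir Sector standard time.
The standard-time date in Keskir Sector, March 18, 2022, lies within the daylight-saving period (28 November 2021 – 28 March 2022), so Keskir Sector is on daylight time, UTC−02:30.
11:00 UTC − 2h30m = 08:30 Keskir Sector.

08:30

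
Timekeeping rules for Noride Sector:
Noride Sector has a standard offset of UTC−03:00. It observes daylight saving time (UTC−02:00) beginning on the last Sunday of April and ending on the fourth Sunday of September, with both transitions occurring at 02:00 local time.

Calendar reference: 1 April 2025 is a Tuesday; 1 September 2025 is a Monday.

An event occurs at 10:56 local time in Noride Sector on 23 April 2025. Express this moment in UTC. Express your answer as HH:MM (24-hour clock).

1 April 2025 is a Tuesday, so Sundays fall on 6, 13, 20, 27; the last is April 27.
1 September 2025 is a Monday, so the first Sunday is September 7 and the fourth is September 28.
23 April 2025 does not fall between 27 April and 28 September, so daylight saving is not in effect and Noride Sector is at UTC−03:00.
10:56 local + 3h = 13:56 UTC.

13:56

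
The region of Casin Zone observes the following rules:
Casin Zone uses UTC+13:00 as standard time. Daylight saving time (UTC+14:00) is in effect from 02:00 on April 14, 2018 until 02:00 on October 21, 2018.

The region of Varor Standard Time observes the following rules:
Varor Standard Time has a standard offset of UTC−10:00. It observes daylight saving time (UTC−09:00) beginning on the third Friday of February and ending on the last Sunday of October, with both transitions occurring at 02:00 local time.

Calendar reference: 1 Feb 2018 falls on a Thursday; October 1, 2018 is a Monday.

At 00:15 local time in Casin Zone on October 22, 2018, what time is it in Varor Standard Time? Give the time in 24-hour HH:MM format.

02:15

Daylight saving runs 14 April – 21 October; October 22, 2018 is outside that window, so Casin Zone is on standard time at UTC+13:00.
00:15 Casin Zone − 13h = 11:15 UTC (rolling into the previous day, 21 October 2018).
1 February 2018 is a Thursday, so the first Friday is February 2 and the third is February 16.
1 October 2018 is a Monday, so Sundays fall on 7, 14, 21, 28; the last is October 28.
At the standard offset (UTC−10:00), 11:15 UTC − 10h = 01:15 Varor Standard Time standard time.
Daylight saving runs 16 February – 28 October; the standard-time date in Varor Standard Time, October 21, 2018, is inside that window, so Varor Standard Time is at UTC−09:00.
11:15 UTC − 9h = 02:15 Varor Standard Time.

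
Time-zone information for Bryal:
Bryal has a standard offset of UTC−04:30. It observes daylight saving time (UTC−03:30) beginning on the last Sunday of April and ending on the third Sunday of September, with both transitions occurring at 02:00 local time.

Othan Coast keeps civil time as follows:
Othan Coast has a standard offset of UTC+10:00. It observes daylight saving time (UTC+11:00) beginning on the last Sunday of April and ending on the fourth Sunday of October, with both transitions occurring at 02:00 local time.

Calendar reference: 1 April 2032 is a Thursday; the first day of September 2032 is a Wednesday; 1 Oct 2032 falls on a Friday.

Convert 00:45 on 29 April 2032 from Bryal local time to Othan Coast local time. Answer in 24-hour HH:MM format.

15:15

1 April 2032 is a Thursday, so Sundays fall on 4, 11, 18, 25; the last is April 25.
1 September 2032 is a Wednesday, so the first Sunday is September 5 and the third is September 19.
29 April 2032 falls between 25 April and 19 September, so daylight saving is in effect and Bryal is at UTC−03:30.
00:45 Bryal + 3h30m = 04:15 UTC.
1 April 2032 is a Thursday, so Sundays fall on 4, 11, 18, 25; the last is April 25.
1 October 2032 is a Friday, so the first Sunday is October 3 and the fourth is October 24.
At the standard offset (UTC+10:00), 04:15 UTC + 10h = 14:15 Othan Coast standard time.
Daylight saving runs 25 April – 24 October; the standard-time date in Othan Coast, 29 April 2032, is inside that window, so Othan Coast is at UTC+11:00.
04:15 UTC + 11h = 15:15 Othan Coast.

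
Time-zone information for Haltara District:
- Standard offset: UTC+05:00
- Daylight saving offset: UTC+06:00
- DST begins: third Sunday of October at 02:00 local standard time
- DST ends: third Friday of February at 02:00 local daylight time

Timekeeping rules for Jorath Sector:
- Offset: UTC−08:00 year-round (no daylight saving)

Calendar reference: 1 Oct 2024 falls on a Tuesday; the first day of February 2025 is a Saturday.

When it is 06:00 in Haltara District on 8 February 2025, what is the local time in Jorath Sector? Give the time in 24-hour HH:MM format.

16:00

1 October 2024 is a Tuesday, so the first Sunday is October 6 and the third is October 20.
1 February 2025 is a Saturday, so the first Friday is February 7 and the third is February 21.
8 February 2025 lies within the daylight-saving period (20 October 2024 – 21 February 2025), so Haltara District is on daylight time, UTC+06:00.
06:00 Haltara District − 6h = 00:00 UTC.
Jorath Sector has no daylight saving, so its offset is UTC−08:00 year-round.
00:00 UTC − 8h = 16:00 Jorath Sector (rolling into the previous day, 7 February 2025).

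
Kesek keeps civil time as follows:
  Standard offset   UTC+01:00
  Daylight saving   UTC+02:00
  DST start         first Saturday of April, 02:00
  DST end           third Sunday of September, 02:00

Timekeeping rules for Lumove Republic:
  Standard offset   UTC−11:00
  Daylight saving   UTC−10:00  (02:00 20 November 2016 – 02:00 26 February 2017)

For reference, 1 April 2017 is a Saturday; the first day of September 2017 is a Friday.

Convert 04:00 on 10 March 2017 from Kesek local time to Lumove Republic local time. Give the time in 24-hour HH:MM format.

16:00

1 April 2017 is a Saturday, so the first Saturday is April 1.
1 September 2017 is a Friday, so the first Sunday is September 3 and the third is September 17.
Daylight saving runs 1 April – 17 September; 10 March 2017 is outside that window, so Kesek is on standard time at UTC+01:00.
04:00 Kesek − 1h = 03:00 UTC.
At the standard offset (UTC−11:00), 03:00 UTC − 11h = 16:00 Lumove Republic standard time (rolling into the previous day, 9 March 2017).
The standard-time date in Lumove Republic, 9 March 2017, does not fall between 20 November 2016 and 26 February 2017, so daylight saving is not in effect and Lumove Republic is at UTC−11:00.
03:00 UTC − 11h = 16:00 Lumove Republic (rolling into the previous day, 9 March 2017).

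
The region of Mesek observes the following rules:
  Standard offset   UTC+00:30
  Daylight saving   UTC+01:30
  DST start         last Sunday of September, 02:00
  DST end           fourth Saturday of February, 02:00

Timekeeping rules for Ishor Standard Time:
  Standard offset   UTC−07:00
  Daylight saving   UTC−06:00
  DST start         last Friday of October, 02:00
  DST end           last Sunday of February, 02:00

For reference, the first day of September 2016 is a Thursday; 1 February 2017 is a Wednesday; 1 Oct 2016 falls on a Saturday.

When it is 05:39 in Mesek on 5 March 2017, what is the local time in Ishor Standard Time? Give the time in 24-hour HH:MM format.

22:09

1 September 2016 is a Thursday, so Sundays fall on 4, 11, 18, 25; the last is September 25.
1 February 2017 is a Wednesday, so the first Saturday is February 4 and the fourth is February 25.
5 March 2017 does not fall between 25 September 2016 and 25 February 2017, so daylight saving is not in effect and Mesek is at UTC+00:30.
05:39 Mesek − 0h30m = 05:09 UTC.
1 October 2016 is a Saturday, so Fridays fall on 7, 14, 21, 28; the last is October 28.
1 February 2017 is a Wednesday, so Sundays fall on 5, 12, 19, 26; the last is February 26.
At the standard offset (UTC−07:00), 05:09 UTC − 7h = 22:09 Ishor Standard Time standard time (rolling into the previous day, 4 March 2017).
Daylight saving runs 28 October 2016 – 26 February 2017; the standard-time date in Ishor Standard Time, 4 March 2017, is outside that window, so Ishor Standard Time is on standard time at UTC−07:00.
05:09 UTC − 7h = 22:09 Ishor Standard Time (rolling into the previous day, 4 March 2017).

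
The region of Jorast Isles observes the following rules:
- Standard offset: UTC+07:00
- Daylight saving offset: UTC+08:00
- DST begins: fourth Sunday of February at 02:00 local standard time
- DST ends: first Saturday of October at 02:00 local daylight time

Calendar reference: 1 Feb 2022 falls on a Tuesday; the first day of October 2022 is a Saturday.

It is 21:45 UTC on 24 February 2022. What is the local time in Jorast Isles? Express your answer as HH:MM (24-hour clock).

1 February 2022 is a Tuesday, so the first Sunday is February 6 and the fourth is February 27.
1 October 2022 is a Saturday, so the first Saturday is October 1.
At the standard offset (UTC+07:00), 21:45 UTC + 7h = 04:45 Jorast Isles standard time (rolling into the next day, 25 February 2022).
The standard-time date in Jorast Isles, 25 February 2022, is outside the daylight-saving period (27 February – 1 October), so Jorast Isles is on standard time, UTC+07:00.
21:45 UTC + 7h = 04:45 local (rolling into the next day, 25 February 2022).

04:45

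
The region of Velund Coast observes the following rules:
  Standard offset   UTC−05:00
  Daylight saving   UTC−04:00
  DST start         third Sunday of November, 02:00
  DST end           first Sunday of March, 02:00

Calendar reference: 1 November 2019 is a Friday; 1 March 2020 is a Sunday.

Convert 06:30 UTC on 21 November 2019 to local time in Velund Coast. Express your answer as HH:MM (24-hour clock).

1 November 2019 is a Friday, so the first Sunday is November 3 and the third is November 17.
1 March 2020 is a Sunday, so the first Sunday is March 1.
At the standard offset (UTC−05:00), 06:30 UTC − 5h = 01:30 Velund Coast standard time.
The standard-time date in Velund Coast, 21 November 2019, falls between 17 November 2019 and 1 March 2020, so daylight saving is in effect and Velund Coast is at UTC−04:00.
06:30 UTC − 4h = 02:30 local.

02:30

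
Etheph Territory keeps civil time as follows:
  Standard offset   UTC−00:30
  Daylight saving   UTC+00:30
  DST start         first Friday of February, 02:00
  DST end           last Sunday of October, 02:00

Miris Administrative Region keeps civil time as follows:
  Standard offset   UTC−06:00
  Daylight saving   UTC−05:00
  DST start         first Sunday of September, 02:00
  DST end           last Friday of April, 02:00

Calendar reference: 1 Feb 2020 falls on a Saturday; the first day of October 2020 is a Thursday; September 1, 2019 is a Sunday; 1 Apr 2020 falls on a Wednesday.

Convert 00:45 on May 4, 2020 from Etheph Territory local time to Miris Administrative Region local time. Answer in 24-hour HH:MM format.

18:15

1 February 2020 is a Saturday, so the first Friday is February 7.
1 October 2020 is a Thursday, so Sundays fall on 4, 11, 18, 25; the last is October 25.
May 4, 2020 falls between 7 February and 25 October, so daylight saving is in effect and Etheph Territory is at UTC+00:30.
00:45 Etheph Territory − 0h30m = 00:15 UTC.
1 September 2019 is a Sunday, so the first Sunday is September 1.
1 April 2020 is a Wednesday, so Fridays fall on 3, 10, 17, 24; the last is April 24.
At the standard offset (UTC−06:00), 00:15 UTC − 6h = 18:15 Miris Administrative Region standard time (rolling into the previous day, 3 May 2020).
The standard-time date in Miris Administrative Region, May 3, 2020, is outside the daylight-saving period (1 September 2019 – 24 April 2020), so Miris Administrative Region is on standard time, UTC−06:00.
00:15 UTC − 6h = 18:15 Miris Administrative Region (rolling into the previous day, 3 May 2020).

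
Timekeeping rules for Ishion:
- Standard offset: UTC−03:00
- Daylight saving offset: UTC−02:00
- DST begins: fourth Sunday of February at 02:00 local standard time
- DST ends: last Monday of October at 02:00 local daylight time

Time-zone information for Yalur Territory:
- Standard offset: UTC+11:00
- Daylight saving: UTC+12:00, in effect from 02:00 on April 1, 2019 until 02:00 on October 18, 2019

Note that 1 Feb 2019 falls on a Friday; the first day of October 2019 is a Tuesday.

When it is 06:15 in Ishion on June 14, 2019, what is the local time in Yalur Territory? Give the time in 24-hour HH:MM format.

20:15

1 February 2019 is a Friday, so the first Sunday is February 3 and the fourth is February 24.
1 October 2019 is a Tuesday, so Mondays fall on 7, 14, 21, 28; the last is October 28.
June 14, 2019 lies within the daylight-saving period (24 February – 28 October), so Ishion is on daylight time, UTC−02:00.
06:15 Ishion + 2h = 08:15 UTC.
At the standard offset (UTC+11:00), 08:15 UTC + 11h = 19:15 Yalur Territory standard time.
The standard-time date in Yalur Territory, June 14, 2019, falls between 1 April and 18 October, so daylight saving is in effect and Yalur Territory is at UTC+12:00.
08:15 UTC + 12h = 20:15 Yalur Territory.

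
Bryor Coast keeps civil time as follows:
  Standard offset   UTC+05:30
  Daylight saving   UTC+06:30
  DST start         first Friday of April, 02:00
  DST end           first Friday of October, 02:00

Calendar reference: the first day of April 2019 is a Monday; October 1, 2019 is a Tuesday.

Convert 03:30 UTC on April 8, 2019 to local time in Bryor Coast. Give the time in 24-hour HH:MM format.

1 April 2019 is a Monday, so the first Friday is April 5.
1 October 2019 is a Tuesday, so the first Friday is October 4.
At the standard offset (UTC+05:30), 03:30 UTC + 5h30m = 09:00 Bryor Coast standard time.
Daylight saving runs 5 April – 4 October; the standard-time date in Bryor Coast, April 8, 2019, is inside that window, so Bryor Coast is at UTC+06:30.
03:30 UTC + 6h30m = 10:00 local.

10:00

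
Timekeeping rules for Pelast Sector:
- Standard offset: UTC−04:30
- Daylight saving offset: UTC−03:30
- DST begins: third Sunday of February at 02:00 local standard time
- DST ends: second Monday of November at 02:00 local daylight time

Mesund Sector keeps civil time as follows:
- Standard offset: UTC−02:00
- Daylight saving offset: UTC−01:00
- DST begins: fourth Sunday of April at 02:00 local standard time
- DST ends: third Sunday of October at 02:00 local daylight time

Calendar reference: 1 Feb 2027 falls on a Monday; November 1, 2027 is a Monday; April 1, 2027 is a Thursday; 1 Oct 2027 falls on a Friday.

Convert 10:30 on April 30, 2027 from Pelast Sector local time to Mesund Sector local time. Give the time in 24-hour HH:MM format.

1 February 2027 is a Monday, so the first Sunday is February 7 and the third is February 21.
1 November 2027 is a Monday, so the first Monday is November 1 and the second is November 8.
April 30, 2027 falls between 21 February and 8 November, so daylight saving is in effect and Pelast Sector is at UTC−03:30.
10:30 Pelast Sector + 3h30m = 14:00 UTC.
1 April 2027 is a Thursday, so the first Sunday is April 4 and the fourth is April 25.
1 October 2027 is a Friday, so the first Sunday is October 3 and the third is October 17.
At the standard offset (UTC−02:00), 14:00 UTC − 2h = 12:00 Mesund Sector standard time.
The standard-time date in Mesund Sector, April 30, 2027, falls between 25 April and 17 October, so daylight saving is in effect and Mesund Sector is at UTC−01:00.
14:00 UTC − 1h = 13:00 Mesund Sector.

13:00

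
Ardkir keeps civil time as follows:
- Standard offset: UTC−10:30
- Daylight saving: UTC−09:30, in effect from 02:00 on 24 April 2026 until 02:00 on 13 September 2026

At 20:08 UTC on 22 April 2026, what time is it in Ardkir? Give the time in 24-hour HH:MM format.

09:38

At the standard offset (UTC−10:30), 20:08 UTC − 10h30m = 09:38 Ardkir standard time.
The standard-time date in Ardkir, 22 April 2026, is outside the daylight-saving period (24 April – 13 September), so Ardkir is on standard time, UTC−10:30.
20:08 UTC − 10h30m = 09:38 local.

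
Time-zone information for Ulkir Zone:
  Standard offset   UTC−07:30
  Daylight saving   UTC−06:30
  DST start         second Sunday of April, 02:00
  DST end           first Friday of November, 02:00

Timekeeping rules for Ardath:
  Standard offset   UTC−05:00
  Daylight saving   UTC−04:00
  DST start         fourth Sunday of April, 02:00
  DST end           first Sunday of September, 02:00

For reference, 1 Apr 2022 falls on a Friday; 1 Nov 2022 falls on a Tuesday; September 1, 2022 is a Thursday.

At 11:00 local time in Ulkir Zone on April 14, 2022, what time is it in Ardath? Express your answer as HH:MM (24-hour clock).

12:30

1 April 2022 is a Friday, so the first Sunday is April 3 and the second is April 10.
1 November 2022 is a Tuesday, so the first Friday is November 4.
Daylight saving runs 10 April – 4 November; April 14, 2022 is inside that window, so Ulkir Zone is at UTC−06:30.
11:00 Ulkir Zone + 6h30m = 17:30 UTC.
1 April 2022 is a Friday, so the first Sunday is April 3 and the fourth is April 24.
1 September 2022 is a Thursday, so the first Sunday is September 4.
At the standard offset (UTC−05:00), 17:30 UTC − 5h = 12:30 Ardath standard time.
The standard-time date in Ardath, April 14, 2022, is outside the daylight-saving period (24 April – 4 September), so Ardath is on standard time, UTC−05:00.
17:30 UTC − 5h = 12:30 Ardath.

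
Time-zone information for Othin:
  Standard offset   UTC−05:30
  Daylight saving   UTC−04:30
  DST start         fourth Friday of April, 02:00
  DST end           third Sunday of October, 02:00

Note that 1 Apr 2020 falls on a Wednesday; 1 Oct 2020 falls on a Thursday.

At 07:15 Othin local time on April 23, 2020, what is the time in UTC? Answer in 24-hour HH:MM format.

12:45

1 April 2020 is a Wednesday, so the first Friday is April 3 and the fourth is April 24.
1 October 2020 is a Thursday, so the first Sunday is October 4 and the third is October 18.
April 23, 2020 is outside the daylight-saving period (24 April – 18 October), so Othin is on standard time, UTC−05:30.
07:15 local + 5h30m = 12:45 UTC.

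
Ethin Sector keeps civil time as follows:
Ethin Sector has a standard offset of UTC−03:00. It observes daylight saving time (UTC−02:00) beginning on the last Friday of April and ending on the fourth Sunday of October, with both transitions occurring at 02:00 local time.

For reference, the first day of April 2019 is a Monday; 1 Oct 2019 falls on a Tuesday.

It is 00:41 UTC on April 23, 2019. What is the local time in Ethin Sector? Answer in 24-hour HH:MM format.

21:41

1 April 2019 is a Monday, so Fridays fall on 5, 12, 19, 26; the last is April 26.
1 October 2019 is a Tuesday, so the first Sunday is October 6 and the fourth is October 27.
At the standard offset (UTC−03:00), 00:41 UTC − 3h = 21:41 Ethin Sector standard time (rolling into the previous day, 22 April 2019).
The standard-time date in Ethin Sector, April 22, 2019, does not fall between 26 April and 27 October, so daylight saving is not in effect and Ethin Sector is at UTC−03:00.
00:41 UTC − 3h = 21:41 local (rolling into the previous day, 22 April 2019).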